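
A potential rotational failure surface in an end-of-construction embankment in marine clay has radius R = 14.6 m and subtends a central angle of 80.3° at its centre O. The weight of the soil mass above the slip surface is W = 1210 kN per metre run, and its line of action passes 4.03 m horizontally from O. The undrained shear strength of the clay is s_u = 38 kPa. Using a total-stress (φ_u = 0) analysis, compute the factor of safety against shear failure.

Taking moments about the centre O, the resisting moment is provided by the undrained shear strength acting along the arc:
Arc length L_a = R·θ = 14.6·(80.3°·π/180) = 14.6·1.4015 = 20.46 m
M_R = s_u·L_a·R = 38·20.46·14.6 = 11352.3 kN·m/m
M_D = W·d = 1210·4.03 = 4876.3 kN·m/m
FS = M_R / M_D = 11352.3 / 4876.3 = 2.328

FS = 2.33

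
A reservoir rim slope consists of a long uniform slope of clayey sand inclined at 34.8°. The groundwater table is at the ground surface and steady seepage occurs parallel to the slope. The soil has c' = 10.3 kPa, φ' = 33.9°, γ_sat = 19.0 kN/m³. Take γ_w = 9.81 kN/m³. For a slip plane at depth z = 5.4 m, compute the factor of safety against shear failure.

With seepage parallel to the slope and the water table at the surface, the effective normal stress on the slip plane uses the buoyant unit weight γ' = γ_sat − γ_w while the driving shear stress uses γ_sat:
FS = [c' + γ' z cos²β tanφ'] / [γ_sat z sinβ cosβ]
γ' = 19.0 − 9.81 = 9.19 kN/m³
Numerator = 10.3 + 9.19·5.4·cos²34.8°·tan33.9° = 10.3 + 9.19·5.4·0.6743·0.6720 = 32.786 kPa
Denominator = 19.0·5.4·sin34.8°·cos34.8° = 19.0·5.4·0.5707·0.8211 = 48.083 kPa
FS = 32.786 / 48.083 = 0.682

FS = 0.68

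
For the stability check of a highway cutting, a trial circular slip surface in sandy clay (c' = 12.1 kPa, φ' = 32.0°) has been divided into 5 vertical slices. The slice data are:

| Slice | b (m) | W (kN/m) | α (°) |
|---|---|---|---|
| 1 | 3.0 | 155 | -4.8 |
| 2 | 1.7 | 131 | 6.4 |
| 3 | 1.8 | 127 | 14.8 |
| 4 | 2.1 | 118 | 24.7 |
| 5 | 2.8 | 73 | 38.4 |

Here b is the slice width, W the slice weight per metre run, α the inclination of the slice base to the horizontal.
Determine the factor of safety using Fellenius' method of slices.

Ordinary method of slices: FS = Σ[c'·Δl_i + (W_i cosα_i)·tanφ'] / Σ W_i sinα_i, with Δl_i = b_i / cosα_i.
Slice 1: Δl = 3.0/cos(-4.8°) = 3.011 m; N'_1 = 155·cos(-4.8°) = 154.5; c'Δl = 36.43; W sinα = -13.0
Slice 2: Δl = 1.7/cos6.4° = 1.711 m; N'_2 = 131·cos6.4° = 130.2; c'Δl = 20.70; W sinα = 14.6
Slice 3: Δl = 1.8/cos14.8° = 1.862 m; N'_3 = 127·cos14.8° = 122.8; c'Δl = 22.53; W sinα = 32.4
Slice 4: Δl = 2.1/cos24.7° = 2.311 m; N'_4 = 118·cos24.7° = 107.2; c'Δl = 27.97; W sinα = 49.3
Slice 5: Δl = 2.8/cos38.4° = 3.573 m; N'_5 = 73·cos38.4° = 57.2; c'Δl = 43.23; W sinα = 45.3
Σc'Δl = 150.9 kN/m; ΣN' = 571.8 kN/m; ΣW sinα = 128.7 kN/m
Resisting = 150.9 + 571.8·tan32.0° = 150.9 + 357.3 = 508.2 kN/m
FS = 508.2 / 128.7 = 3.948

FS = 3.95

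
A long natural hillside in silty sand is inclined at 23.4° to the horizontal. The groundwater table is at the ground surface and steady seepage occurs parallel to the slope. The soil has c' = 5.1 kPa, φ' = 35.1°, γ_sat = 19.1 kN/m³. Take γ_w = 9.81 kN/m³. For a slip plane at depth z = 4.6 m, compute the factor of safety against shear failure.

FS = 0.95

With seepage parallel to the slope and the water table at the surface, the effective normal stress on the slip plane uses the buoyant unit weight γ' = γ_sat − γ_w while the driving shear stress uses γ_sat:
FS = [c' + γ' z cos²β tanφ'] / [γ_sat z sinβ cosβ]
γ' = 19.1 − 9.81 = 9.29 kN/m³
Numerator = 5.1 + 9.29·4.6·cos²23.4°·tan35.1° = 5.1 + 9.29·4.6·0.8423·0.7028 = 30.397 kPa
Denominator = 19.1·4.6·sin23.4°·cos23.4° = 19.1·4.6·0.3971·0.9178 = 32.024 kPa
FS = 30.397 / 32.024 = 0.949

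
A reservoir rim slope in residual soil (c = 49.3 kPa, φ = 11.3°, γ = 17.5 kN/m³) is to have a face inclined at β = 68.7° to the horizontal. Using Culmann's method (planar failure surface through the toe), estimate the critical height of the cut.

H_c = 22.32 m

Culmann's analysis gives the critical failure plane at α_cr = (β + φ)/2 = (68.7 + 11.3)/2 = 40.0°, and the critical height
H_c = (4c/γ) · sinβ cosφ / [1 − cos(β − φ)]
    = (4·49.3/17.5) · sin68.7°·cos11.3° / [1 − cos(57.4°)]
    = 11.269 · 0.9317·0.9806 / [1 − 0.5388]
    = 11.269 · 0.9136 / 0.4612
    = 22.32 m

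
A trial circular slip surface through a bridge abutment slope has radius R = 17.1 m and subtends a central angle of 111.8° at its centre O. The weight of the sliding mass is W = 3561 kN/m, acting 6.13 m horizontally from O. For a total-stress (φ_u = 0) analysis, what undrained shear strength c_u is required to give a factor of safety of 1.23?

FS = c_u·L_a·R / (W·d), so c_u = FS·W·d / (L_a·R).
Arc length L_a = R·θ = 17.1·(111.8°·π/180) = 17.1·1.9513 = 33.37 m
c_u = 1.23·3561·6.13 / (33.37·17.1) = 26849.6 / 570.57 = 47.06 kPa

c_u = 47.1 kPa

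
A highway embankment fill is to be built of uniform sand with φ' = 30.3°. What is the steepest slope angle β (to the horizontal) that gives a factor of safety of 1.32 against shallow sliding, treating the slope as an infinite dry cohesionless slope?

For an infinite dry cohesionless slope FS = tanφ'/tanβ, so tanβ = tanφ' / FS.
tanβ = tan30.3° / 1.32 = 0.5844 / 1.32 = 0.4427
β = arctan(0.4427) = 23.88°

β = 23.9°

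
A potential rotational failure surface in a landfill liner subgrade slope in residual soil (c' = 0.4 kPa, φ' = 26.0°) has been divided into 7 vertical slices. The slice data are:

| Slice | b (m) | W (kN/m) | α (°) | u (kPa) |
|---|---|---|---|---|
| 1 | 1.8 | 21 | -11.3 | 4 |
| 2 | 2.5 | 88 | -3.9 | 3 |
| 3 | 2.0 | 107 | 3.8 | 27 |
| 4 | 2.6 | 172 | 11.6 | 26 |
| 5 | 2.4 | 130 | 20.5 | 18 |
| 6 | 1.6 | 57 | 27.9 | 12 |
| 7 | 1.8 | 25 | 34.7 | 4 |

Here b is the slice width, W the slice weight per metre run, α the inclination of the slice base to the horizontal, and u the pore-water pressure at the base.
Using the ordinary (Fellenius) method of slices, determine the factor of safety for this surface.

Ordinary method of slices: FS = Σ[c'·Δl_i + (W_i cosα_i − u_i·Δl_i)·tanφ'] / Σ W_i sinα_i, with Δl_i = b_i / cosα_i.
Slice 1: Δl = 1.8/cos(-11.3°) = 1.836 m; N'_1 = 21·cos(-11.3°) − 4·1.836 = 13.3; c'Δl = 0.73; W sinα = -4.1
Slice 2: Δl = 2.5/cos(-3.9°) = 2.506 m; N'_2 = 88·cos(-3.9°) − 3·2.506 = 80.3; c'Δl = 1.00; W sinα = -6.0
Slice 3: Δl = 2.0/cos3.8° = 2.004 m; N'_3 = 107·cos3.8° − 27·2.004 = 52.6; c'Δl = 0.80; W sinα = 7.1
Slice 4: Δl = 2.6/cos11.6° = 2.654 m; N'_4 = 172·cos11.6° − 26·2.654 = 99.5; c'Δl = 1.06; W sinα = 34.6
Slice 5: Δl = 2.4/cos20.5° = 2.562 m; N'_5 = 130·cos20.5° − 18·2.562 = 75.6; c'Δl = 1.02; W sinα = 45.5
Slice 6: Δl = 1.6/cos27.9° = 1.810 m; N'_6 = 57·cos27.9° − 12·1.810 = 28.6; c'Δl = 0.72; W sinα = 26.7
Slice 7: Δl = 1.8/cos34.7° = 2.189 m; N'_7 = 25·cos34.7° − 4·2.189 = 11.8; c'Δl = 0.88; W sinα = 14.2
Σc'Δl = 6.2 kN/m; ΣN' = 361.7 kN/m; ΣW sinα = 118.0 kN/m
Resisting = 6.2 + 361.7·tan26.0° = 6.2 + 176.4 = 182.7 kN/m
FS = 182.7 / 118.0 = 1.548

FS = 1.55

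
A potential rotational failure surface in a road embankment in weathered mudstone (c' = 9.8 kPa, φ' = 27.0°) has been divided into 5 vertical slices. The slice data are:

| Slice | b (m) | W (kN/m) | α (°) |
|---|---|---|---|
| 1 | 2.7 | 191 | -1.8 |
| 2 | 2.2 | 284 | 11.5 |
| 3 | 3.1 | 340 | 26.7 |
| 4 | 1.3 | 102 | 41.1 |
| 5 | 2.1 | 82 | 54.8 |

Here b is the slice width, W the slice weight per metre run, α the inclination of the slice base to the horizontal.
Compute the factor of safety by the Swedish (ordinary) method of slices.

Ordinary method of slices: FS = Σ[c'·Δl_i + (W_i cosα_i)·tanφ'] / Σ W_i sinα_i, with Δl_i = b_i / cosα_i.
Slice 1: Δl = 2.7/cos(-1.8°) = 2.701 m; N'_1 = 191·cos(-1.8°) = 190.9; c'Δl = 26.47; W sinα = -6.0
Slice 2: Δl = 2.2/cos11.5° = 2.245 m; N'_2 = 284·cos11.5° = 278.3; c'Δl = 22.00; W sinα = 56.6
Slice 3: Δl = 3.1/cos26.7° = 3.470 m; N'_3 = 340·cos26.7° = 303.7; c'Δl = 34.01; W sinα = 152.8
Slice 4: Δl = 1.3/cos41.1° = 1.725 m; N'_4 = 102·cos41.1° = 76.9; c'Δl = 16.91; W sinα = 67.1
Slice 5: Δl = 2.1/cos54.8° = 3.643 m; N'_5 = 82·cos54.8° = 47.3; c'Δl = 35.70; W sinα = 67.0
Σc'Δl = 135.1 kN/m; ΣN' = 897.1 kN/m; ΣW sinα = 337.4 kN/m
Resisting = 135.1 + 897.1·tan27.0° = 135.1 + 457.1 = 592.2 kN/m
FS = 592.2 / 337.4 = 1.755

FS = 1.75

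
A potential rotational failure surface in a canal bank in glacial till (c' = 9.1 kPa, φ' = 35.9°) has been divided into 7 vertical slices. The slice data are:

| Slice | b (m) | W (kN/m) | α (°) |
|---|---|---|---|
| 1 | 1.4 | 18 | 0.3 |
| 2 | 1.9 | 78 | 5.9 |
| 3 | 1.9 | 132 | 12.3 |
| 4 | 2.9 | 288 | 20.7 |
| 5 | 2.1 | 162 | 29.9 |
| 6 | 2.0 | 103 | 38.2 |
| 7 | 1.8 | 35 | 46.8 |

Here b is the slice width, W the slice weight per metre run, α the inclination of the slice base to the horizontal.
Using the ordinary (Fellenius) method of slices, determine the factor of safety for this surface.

Ordinary method of slices: FS = Σ[c'·Δl_i + (W_i cosα_i)·tanφ'] / Σ W_i sinα_i, with Δl_i = b_i / cosα_i.
Slice 1: Δl = 1.4/cos0.3° = 1.400 m; N'_1 = 18·cos0.3° = 18.0; c'Δl = 12.74; W sinα = 0.1
Slice 2: Δl = 1.9/cos5.9° = 1.910 m; N'_2 = 78·cos5.9° = 77.6; c'Δl = 17.38; W sinα = 8.0
Slice 3: Δl = 1.9/cos12.3° = 1.945 m; N'_3 = 132·cos12.3° = 129.0; c'Δl = 17.70; W sinα = 28.1
Slice 4: Δl = 2.9/cos20.7° = 3.100 m; N'_4 = 288·cos20.7° = 269.4; c'Δl = 28.21; W sinα = 101.8
Slice 5: Δl = 2.1/cos29.9° = 2.422 m; N'_5 = 162·cos29.9° = 140.4; c'Δl = 22.04; W sinα = 80.8
Slice 6: Δl = 2.0/cos38.2° = 2.545 m; N'_6 = 103·cos38.2° = 80.9; c'Δl = 23.16; W sinα = 63.7
Slice 7: Δl = 1.8/cos46.8° = 2.629 m; N'_7 = 35·cos46.8° = 24.0; c'Δl = 23.93; W sinα = 25.5
Σc'Δl = 145.2 kN/m; ΣN' = 739.3 kN/m; ΣW sinα = 308.0 kN/m
Resisting = 145.2 + 739.3·tan35.9° = 145.2 + 535.2 = 680.3 kN/m
FS = 680.3 / 308.0 = 2.209

FS = 2.21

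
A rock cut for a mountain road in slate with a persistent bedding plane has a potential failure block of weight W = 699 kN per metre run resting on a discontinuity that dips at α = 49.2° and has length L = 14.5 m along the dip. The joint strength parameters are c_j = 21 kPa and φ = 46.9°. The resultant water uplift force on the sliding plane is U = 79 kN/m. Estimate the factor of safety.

FS = 1.34

Resolving the block weight along and normal to the plane and applying the Mohr–Coulomb strength on the joint:
N' = W cosα − U = 699·cos49.2° − 79 = 377.7 kN/m
Driving force T = W sinα = 699·sin49.2° = 529.1 kN/m
Resisting force R = c_j·L + N'·tanφ = 21·14.5 + 377.7·tan46.9° = 304.5 + 403.7 = 708.2 kN/m
FS = R / T = 708.2 / 529.1 = 1.338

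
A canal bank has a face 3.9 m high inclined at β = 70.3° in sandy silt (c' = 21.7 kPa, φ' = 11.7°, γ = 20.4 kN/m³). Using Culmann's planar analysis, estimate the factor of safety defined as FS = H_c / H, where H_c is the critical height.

FS = 2.10

H_c = (4c'/γ) · sinβ cosφ' / [1 − cos(β − φ')]
    = (4·21.7/20.4) · sin70.3°·cos11.7° / [1 − cos58.6°]
    = 4.255 · 0.9219 / 0.4790 = 8.19 m
FS = H_c / H = 8.19 / 3.9 = 2.100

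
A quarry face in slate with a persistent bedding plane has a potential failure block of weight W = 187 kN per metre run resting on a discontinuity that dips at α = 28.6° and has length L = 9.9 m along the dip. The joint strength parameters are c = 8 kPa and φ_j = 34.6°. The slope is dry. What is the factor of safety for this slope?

Resolving the block weight along and normal to the plane and applying the Mohr–Coulomb strength on the joint:
N' = W cosα = 187·cos28.6° = 164.2 kN/m
Driving force T = W sinα = 187·sin28.6° = 89.5 kN/m
Resisting force R = c·L + N'·tanφ_j = 8·9.9 + 164.2·tan34.6° = 79.2 + 113.3 = 192.5 kN/m
FS = R / T = 192.5 / 89.5 = 2.150

FS = 2.15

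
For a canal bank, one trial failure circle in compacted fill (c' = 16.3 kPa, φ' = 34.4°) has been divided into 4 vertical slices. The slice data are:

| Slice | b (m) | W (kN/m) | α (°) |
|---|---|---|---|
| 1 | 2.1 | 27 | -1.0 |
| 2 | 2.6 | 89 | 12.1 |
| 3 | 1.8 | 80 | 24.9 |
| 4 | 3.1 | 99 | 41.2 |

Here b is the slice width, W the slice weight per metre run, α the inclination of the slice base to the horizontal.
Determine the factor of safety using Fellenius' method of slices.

Ordinary method of slices: FS = Σ[c'·Δl_i + (W_i cosα_i)·tanφ'] / Σ W_i sinα_i, with Δl_i = b_i / cosα_i.
Slice 1: Δl = 2.1/cos(-1.0°) = 2.100 m; N'_1 = 27·cos(-1.0°) = 27.0; c'Δl = 34.24; W sinα = -0.5
Slice 2: Δl = 2.6/cos12.1° = 2.659 m; N'_2 = 89·cos12.1° = 87.0; c'Δl = 43.34; W sinα = 18.7
Slice 3: Δl = 1.8/cos24.9° = 1.984 m; N'_3 = 80·cos24.9° = 72.6; c'Δl = 32.35; W sinα = 33.7
Slice 4: Δl = 3.1/cos41.2° = 4.120 m; N'_4 = 99·cos41.2° = 74.5; c'Δl = 67.16; W sinα = 65.2
Σc'Δl = 177.1 kN/m; ΣN' = 261.1 kN/m; ΣW sinα = 117.1 kN/m
Resisting = 177.1 + 261.1·tan34.4° = 177.1 + 178.8 = 355.8 kN/m
FS = 355.8 / 117.1 = 3.039

FS = 3.04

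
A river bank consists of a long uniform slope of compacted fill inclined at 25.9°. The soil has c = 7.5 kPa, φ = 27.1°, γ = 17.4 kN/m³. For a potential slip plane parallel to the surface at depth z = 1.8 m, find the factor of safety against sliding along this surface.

FS = 1.66

For an infinite slope with a slip plane parallel to the surface (no pore pressure): FS = [c + γz cos²β tanφ] / [γz sinβ cosβ].
γz = 17.4·1.8 = 31.32 kN/m²
Numerator = 7.5 + 31.32·cos²25.9°·tan27.1° = 7.5 + 31.32·0.8092·0.5117 = 20.469 kPa
Denominator = 31.32·sin25.9°·cos25.9° = 31.32·0.4368·0.8996 = 12.307 kPa
FS = 20.469 / 12.307 = 1.663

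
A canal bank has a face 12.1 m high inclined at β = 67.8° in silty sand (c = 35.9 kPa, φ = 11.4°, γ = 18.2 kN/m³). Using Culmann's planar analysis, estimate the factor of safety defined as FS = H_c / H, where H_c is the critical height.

FS = 1.33

H_c = (4c/γ) · sinβ cosφ / [1 − cos(β − φ)]
    = (4·35.9/18.2) · sin67.8°·cos11.4° / [1 − cos56.4°]
    = 7.890 · 0.9076 / 0.4466 = 16.03 m
FS = H_c / H = 16.03 / 12.1 = 1.325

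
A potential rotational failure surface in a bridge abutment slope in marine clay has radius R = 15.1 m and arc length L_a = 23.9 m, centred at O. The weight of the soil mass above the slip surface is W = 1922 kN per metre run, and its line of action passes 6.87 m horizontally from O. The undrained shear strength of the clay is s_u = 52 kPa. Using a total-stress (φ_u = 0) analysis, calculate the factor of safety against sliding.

Taking moments about the centre O, the resisting moment is provided by the undrained shear strength acting along the arc:
M_R = s_u·L_a·R = 52·23.90·15.1 = 18766.3 kN·m/m
M_D = W·d = 1922·6.87 = 13204.1 kN·m/m
FS = M_R / M_D = 18766.3 / 13204.1 = 1.421

FS = 1.42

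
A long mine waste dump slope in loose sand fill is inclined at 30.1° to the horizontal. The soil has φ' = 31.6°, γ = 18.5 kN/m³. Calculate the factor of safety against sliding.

For a dry cohesionless infinite slope the factor of safety is FS = tanφ' / tanβ.
FS = tan31.6° / tan30.1° = 0.6152 / 0.5797 = 1.061

FS = 1.06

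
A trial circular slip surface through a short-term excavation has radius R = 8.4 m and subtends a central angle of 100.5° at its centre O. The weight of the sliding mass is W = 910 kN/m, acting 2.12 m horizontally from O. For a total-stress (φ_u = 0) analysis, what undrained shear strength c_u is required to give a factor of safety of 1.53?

c_u = 23.8 kPa

FS = c_u·L_a·R / (W·d), so c_u = FS·W·d / (L_a·R).
Arc length L_a = R·θ = 8.4·(100.5°·π/180) = 8.4·1.7541 = 14.73 m
c_u = 1.53·910·2.12 / (14.73·8.4) = 2951.7 / 123.77 = 23.85 kPa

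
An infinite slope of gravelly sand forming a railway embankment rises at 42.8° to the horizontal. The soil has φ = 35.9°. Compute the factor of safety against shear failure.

FS = 0.78

For a dry cohesionless infinite slope the factor of safety is FS = tanφ / tanβ.
FS = tan35.9° / tan42.8° = 0.7239 / 0.9260 = 0.782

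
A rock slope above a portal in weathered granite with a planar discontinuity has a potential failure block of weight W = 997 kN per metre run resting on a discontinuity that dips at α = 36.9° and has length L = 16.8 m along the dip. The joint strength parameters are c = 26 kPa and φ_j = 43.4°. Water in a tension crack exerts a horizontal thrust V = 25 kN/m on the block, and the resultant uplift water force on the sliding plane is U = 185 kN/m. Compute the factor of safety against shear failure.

FS = 1.62

Resolving the block weight along and normal to the plane and applying the Mohr–Coulomb strength on the joint:
N' = W cosα − U − V sinα = 997·cos36.9° − 185 − 25·sin36.9° = 597.3 kN/m
Driving force T = W sinα + V cosα = 997·sin36.9° + 25·cos36.9° = 618.6 kN/m
Resisting force R = c·L + N'·tanφ_j = 26·16.8 + 597.3·tan43.4° = 436.8 + 564.8 = 1001.6 kN/m
FS = R / T = 1001.6 / 618.6 = 1.619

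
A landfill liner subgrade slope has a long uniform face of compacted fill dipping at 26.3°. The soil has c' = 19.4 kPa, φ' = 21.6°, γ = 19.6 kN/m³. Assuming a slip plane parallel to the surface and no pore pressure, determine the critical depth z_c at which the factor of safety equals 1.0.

Setting FS = 1.00 in FS = [c' + γz cos²β tanφ'] / [γz sinβ cosβ] and solving for z:
z = c' / [γ cosβ (FS·sinβ − cosβ·tanφ')]
  = 19.4 / [19.6·cos26.3°·(1.00·sin26.3° − cos26.3°·tan21.6°)]
  = 19.4 / [19.6·0.8965·(1.00·0.4431 − 0.8965·0.3959)]
  = 19.4 / 1.5485 = 12.528 m

z_c = 12.53 m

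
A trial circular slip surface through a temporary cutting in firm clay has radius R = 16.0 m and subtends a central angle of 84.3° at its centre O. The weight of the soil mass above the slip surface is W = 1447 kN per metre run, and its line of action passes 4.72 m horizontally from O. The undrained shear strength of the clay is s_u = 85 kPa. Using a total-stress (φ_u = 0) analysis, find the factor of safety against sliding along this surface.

FS = 4.69

Taking moments about the centre O, the resisting moment is provided by the undrained shear strength acting along the arc:
Arc length L_a = R·θ = 16.0·(84.3°·π/180) = 16.0·1.4713 = 23.54 m
M_R = s_u·L_a·R = 85·23.54·16.0 = 32015.8 kN·m/m
M_D = W·d = 1447·4.72 = 6829.8 kN·m/m
FS = M_R / M_D = 32015.8 / 6829.8 = 4.688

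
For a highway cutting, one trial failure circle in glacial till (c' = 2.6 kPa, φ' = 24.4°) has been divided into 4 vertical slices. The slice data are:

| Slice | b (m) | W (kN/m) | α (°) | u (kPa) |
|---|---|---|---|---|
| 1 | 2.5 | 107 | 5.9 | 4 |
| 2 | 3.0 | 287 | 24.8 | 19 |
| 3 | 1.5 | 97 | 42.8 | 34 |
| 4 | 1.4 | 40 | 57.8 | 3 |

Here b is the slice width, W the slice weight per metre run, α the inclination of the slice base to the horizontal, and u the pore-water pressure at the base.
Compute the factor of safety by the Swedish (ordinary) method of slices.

FS = 0.72

Ordinary method of slices: FS = Σ[c'·Δl_i + (W_i cosα_i − u_i·Δl_i)·tanφ'] / Σ W_i sinα_i, with Δl_i = b_i / cosα_i.
Slice 1: Δl = 2.5/cos5.9° = 2.513 m; N'_1 = 107·cos5.9° − 4·2.513 = 96.4; c'Δl = 6.53; W sinα = 11.0
Slice 2: Δl = 3.0/cos24.8° = 3.305 m; N'_2 = 287·cos24.8° − 19·3.305 = 197.7; c'Δl = 8.59; W sinα = 120.4
Slice 3: Δl = 1.5/cos42.8° = 2.044 m; N'_3 = 97·cos42.8° − 34·2.044 = 1.7; c'Δl = 5.32; W sinα = 65.9
Slice 4: Δl = 1.4/cos57.8° = 2.627 m; N'_4 = 40·cos57.8° − 3·2.627 = 13.4; c'Δl = 6.83; W sinα = 33.8
Σc'Δl = 27.3 kN/m; ΣN' = 309.2 kN/m; ΣW sinα = 231.1 kN/m
Resisting = 27.3 + 309.2·tan24.4° = 27.3 + 140.3 = 167.5 kN/m
FS = 167.5 / 231.1 = 0.725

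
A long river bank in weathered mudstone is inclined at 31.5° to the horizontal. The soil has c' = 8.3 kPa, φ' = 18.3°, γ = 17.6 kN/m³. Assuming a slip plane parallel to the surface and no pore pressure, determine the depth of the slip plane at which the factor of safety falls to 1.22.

z = 1.56 m

Setting FS = 1.22 in FS = [c' + γz cos²β tanφ'] / [γz sinβ cosβ] and solving for z:
z = c' / [γ cosβ (FS·sinβ − cosβ·tanφ')]
  = 8.3 / [17.6·cos31.5°·(1.22·sin31.5° − cos31.5°·tan18.3°)]
  = 8.3 / [17.6·0.8526·(1.22·0.5225 − 0.8526·0.3307)]
  = 8.3 / 5.3343 = 1.556 m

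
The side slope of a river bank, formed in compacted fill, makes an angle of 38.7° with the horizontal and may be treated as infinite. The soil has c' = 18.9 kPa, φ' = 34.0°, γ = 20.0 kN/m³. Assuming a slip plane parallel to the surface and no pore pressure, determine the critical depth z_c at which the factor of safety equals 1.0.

Setting FS = 1.00 in FS = [c' + γz cos²β tanφ'] / [γz sinβ cosβ] and solving for z:
z = c' / [γ cosβ (FS·sinβ − cosβ·tanφ')]
  = 18.9 / [20.0·cos38.7°·(1.00·sin38.7° − cos38.7°·tan34.0°)]
  = 18.9 / [20.0·0.7804·(1.00·0.6252 − 0.7804·0.6745)]
  = 18.9 / 1.5427 = 12.251 m

z_c = 12.25 m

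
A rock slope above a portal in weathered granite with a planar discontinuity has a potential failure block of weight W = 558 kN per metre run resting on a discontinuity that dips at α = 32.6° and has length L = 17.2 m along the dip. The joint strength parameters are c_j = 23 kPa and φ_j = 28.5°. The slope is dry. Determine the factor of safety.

Resolving the block weight along and normal to the plane and applying the Mohr–Coulomb strength on the joint:
N' = W cosα = 558·cos32.6° = 470.1 kN/m
Driving force T = W sinα = 558·sin32.6° = 300.6 kN/m
Resisting force R = c_j·L + N'·tanφ_j = 23·17.2 + 470.1·tan28.5° = 395.6 + 255.2 = 650.8 kN/m
FS = R / T = 650.8 / 300.6 = 2.165

FS = 2.16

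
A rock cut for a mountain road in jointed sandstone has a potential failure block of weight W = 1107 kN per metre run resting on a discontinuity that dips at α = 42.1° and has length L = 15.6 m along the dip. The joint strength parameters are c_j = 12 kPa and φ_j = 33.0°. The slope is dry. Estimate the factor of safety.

Resolving the block weight along and normal to the plane and applying the Mohr–Coulomb strength on the joint:
N' = W cosα = 1107·cos42.1° = 821.4 kN/m
Driving force T = W sinα = 1107·sin42.1° = 742.2 kN/m
Resisting force R = c_j·L + N'·tanφ_j = 12·15.6 + 821.4·tan33.0° = 187.2 + 533.4 = 720.6 kN/m
FS = R / T = 720.6 / 742.2 = 0.971

FS = 0.97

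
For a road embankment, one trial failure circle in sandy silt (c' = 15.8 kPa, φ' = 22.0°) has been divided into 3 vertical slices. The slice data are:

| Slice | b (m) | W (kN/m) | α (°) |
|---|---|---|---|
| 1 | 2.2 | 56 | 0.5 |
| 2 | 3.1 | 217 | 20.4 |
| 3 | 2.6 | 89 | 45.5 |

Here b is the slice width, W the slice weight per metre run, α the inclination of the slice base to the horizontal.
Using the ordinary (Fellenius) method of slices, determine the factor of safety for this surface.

FS = 1.97

Ordinary method of slices: FS = Σ[c'·Δl_i + (W_i cosα_i)·tanφ'] / Σ W_i sinα_i, with Δl_i = b_i / cosα_i.
Slice 1: Δl = 2.2/cos0.5° = 2.200 m; N'_1 = 56·cos0.5° = 56.0; c'Δl = 34.76; W sinα = 0.5
Slice 2: Δl = 3.1/cos20.4° = 3.307 m; N'_2 = 217·cos20.4° = 203.4; c'Δl = 52.26; W sinα = 75.6
Slice 3: Δl = 2.6/cos45.5° = 3.709 m; N'_3 = 89·cos45.5° = 62.4; c'Δl = 58.61; W sinα = 63.5
Σc'Δl = 145.6 kN/m; ΣN' = 321.8 kN/m; ΣW sinα = 139.6 kN/m
Resisting = 145.6 + 321.8·tan22.0° = 145.6 + 130.0 = 275.6 kN/m
FS = 275.6 / 139.6 = 1.974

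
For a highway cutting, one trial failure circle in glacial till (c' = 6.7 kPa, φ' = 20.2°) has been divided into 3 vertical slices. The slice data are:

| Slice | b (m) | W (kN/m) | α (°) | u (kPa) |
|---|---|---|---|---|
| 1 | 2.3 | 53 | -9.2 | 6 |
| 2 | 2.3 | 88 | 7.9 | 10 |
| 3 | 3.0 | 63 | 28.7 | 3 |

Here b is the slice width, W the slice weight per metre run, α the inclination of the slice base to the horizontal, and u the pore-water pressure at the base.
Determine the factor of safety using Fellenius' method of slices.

FS = 3.20

Ordinary method of slices: FS = Σ[c'·Δl_i + (W_i cosα_i − u_i·Δl_i)·tanφ'] / Σ W_i sinα_i, with Δl_i = b_i / cosα_i.
Slice 1: Δl = 2.3/cos(-9.2°) = 2.330 m; N'_1 = 53·cos(-9.2°) − 6·2.330 = 38.3; c'Δl = 15.61; W sinα = -8.5
Slice 2: Δl = 2.3/cos7.9° = 2.322 m; N'_2 = 88·cos7.9° − 10·2.322 = 63.9; c'Δl = 15.56; W sinα = 12.1
Slice 3: Δl = 3.0/cos28.7° = 3.420 m; N'_3 = 63·cos28.7° − 3·3.420 = 45.0; c'Δl = 22.92; W sinα = 30.3
Σc'Δl = 54.1 kN/m; ΣN' = 147.3 kN/m; ΣW sinα = 33.9 kN/m
Resisting = 54.1 + 147.3·tan20.2° = 54.1 + 54.2 = 108.3 kN/m
FS = 108.3 / 33.9 = 3.196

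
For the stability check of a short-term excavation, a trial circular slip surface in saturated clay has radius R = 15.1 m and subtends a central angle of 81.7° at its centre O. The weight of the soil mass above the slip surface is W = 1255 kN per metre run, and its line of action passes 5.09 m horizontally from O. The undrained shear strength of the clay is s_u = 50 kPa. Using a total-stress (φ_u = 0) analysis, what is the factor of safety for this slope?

FS = 2.54

Taking moments about the centre O, the resisting moment is provided by the undrained shear strength acting along the arc:
Arc length L_a = R·θ = 15.1·(81.7°·π/180) = 15.1·1.4259 = 21.53 m
M_R = s_u·L_a·R = 50·21.53·15.1 = 16256.4 kN·m/m
M_D = W·d = 1255·5.09 = 6387.9 kN·m/m
FS = M_R / M_D = 16256.4 / 6387.9 = 2.545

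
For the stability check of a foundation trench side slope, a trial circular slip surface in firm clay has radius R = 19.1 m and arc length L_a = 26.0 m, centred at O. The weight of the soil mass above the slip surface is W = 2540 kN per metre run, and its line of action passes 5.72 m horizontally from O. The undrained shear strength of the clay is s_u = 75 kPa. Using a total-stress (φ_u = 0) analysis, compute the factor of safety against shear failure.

Taking moments about the centre O, the resisting moment is provided by the undrained shear strength acting along the arc:
M_R = s_u·L_a·R = 75·26.00·19.1 = 37245.0 kN·m/m
M_D = W·d = 2540·5.72 = 14528.8 kN·m/m
FS = M_R / M_D = 37245.0 / 14528.8 = 2.564

FS = 2.56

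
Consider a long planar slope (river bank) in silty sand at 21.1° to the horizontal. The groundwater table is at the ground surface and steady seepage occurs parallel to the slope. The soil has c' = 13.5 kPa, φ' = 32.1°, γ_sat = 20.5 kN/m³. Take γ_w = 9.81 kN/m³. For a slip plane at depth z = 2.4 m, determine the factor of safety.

With seepage parallel to the slope and the water table at the surface, the effective normal stress on the slip plane uses the buoyant unit weight γ' = γ_sat − γ_w while the driving shear stress uses γ_sat:
FS = [c' + γ' z cos²β tanφ'] / [γ_sat z sinβ cosβ]
γ' = 20.5 − 9.81 = 10.69 kN/m³
Numerator = 13.5 + 10.69·2.4·cos²21.1°·tan32.1° = 13.5 + 10.69·2.4·0.8704·0.6273 = 27.508 kPa
Denominator = 20.5·2.4·sin21.1°·cos21.1° = 20.5·2.4·0.3600·0.9330 = 16.524 kPa
FS = 27.508 / 16.524 = 1.665

FS = 1.66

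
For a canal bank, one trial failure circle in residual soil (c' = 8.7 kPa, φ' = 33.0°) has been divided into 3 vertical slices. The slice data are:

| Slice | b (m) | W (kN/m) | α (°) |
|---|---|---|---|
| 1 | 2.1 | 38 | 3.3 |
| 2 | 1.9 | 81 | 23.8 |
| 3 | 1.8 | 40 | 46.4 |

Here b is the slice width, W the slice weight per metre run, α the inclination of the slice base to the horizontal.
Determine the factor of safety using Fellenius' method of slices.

FS = 2.35

Ordinary method of slices: FS = Σ[c'·Δl_i + (W_i cosα_i)·tanφ'] / Σ W_i sinα_i, with Δl_i = b_i / cosα_i.
Slice 1: Δl = 2.1/cos3.3° = 2.103 m; N'_1 = 38·cos3.3° = 37.9; c'Δl = 18.30; W sinα = 2.2
Slice 2: Δl = 1.9/cos23.8° = 2.077 m; N'_2 = 81·cos23.8° = 74.1; c'Δl = 18.07; W sinα = 32.7
Slice 3: Δl = 1.8/cos46.4° = 2.610 m; N'_3 = 40·cos46.4° = 27.6; c'Δl = 22.71; W sinα = 29.0
Σc'Δl = 59.1 kN/m; ΣN' = 139.6 kN/m; ΣW sinα = 63.8 kN/m
Resisting = 59.1 + 139.6·tan33.0° = 59.1 + 90.7 = 149.8 kN/m
FS = 149.8 / 63.8 = 2.346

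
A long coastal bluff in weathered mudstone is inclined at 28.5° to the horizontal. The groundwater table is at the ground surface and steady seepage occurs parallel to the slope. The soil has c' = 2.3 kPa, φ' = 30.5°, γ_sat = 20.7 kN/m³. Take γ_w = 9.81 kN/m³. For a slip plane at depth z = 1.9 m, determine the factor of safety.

With seepage parallel to the slope and the water table at the surface, the effective normal stress on the slip plane uses the buoyant unit weight γ' = γ_sat − γ_w while the driving shear stress uses γ_sat:
FS = [c' + γ' z cos²β tanφ'] / [γ_sat z sinβ cosβ]
γ' = 20.7 − 9.81 = 10.89 kN/m³
Numerator = 2.3 + 10.89·1.9·cos²28.5°·tan30.5° = 2.3 + 10.89·1.9·0.7723·0.5890 = 11.713 kPa
Denominator = 20.7·1.9·sin28.5°·cos28.5° = 20.7·1.9·0.4772·0.8788 = 16.492 kPa
FS = 11.713 / 16.492 = 0.710

FS = 0.71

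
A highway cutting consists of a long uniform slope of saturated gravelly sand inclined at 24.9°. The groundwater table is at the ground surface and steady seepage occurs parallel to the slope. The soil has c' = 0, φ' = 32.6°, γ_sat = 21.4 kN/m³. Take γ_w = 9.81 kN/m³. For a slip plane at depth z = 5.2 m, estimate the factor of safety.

With seepage parallel to the slope and the water table at the surface, the effective normal stress on the slip plane uses the buoyant unit weight γ' = γ_sat − γ_w while the driving shear stress uses γ_sat:
FS = [c' + γ' z cos²β tanφ'] / [γ_sat z sinβ cosβ]
(For c' = 0 this reduces to FS = (γ'/γ_sat)·tanφ'/tanβ.)
γ' = 21.4 − 9.81 = 11.59 kN/m³
Numerator = 0.0 + 11.59·5.2·cos²24.9°·tan32.6° = 0.0 + 11.59·5.2·0.8227·0.6395 = 31.710 kPa
Denominator = 21.4·5.2·sin24.9°·cos24.9° = 21.4·5.2·0.4210·0.9070 = 42.498 kPa
FS = 31.710 / 42.498 = 0.746

FS = 0.75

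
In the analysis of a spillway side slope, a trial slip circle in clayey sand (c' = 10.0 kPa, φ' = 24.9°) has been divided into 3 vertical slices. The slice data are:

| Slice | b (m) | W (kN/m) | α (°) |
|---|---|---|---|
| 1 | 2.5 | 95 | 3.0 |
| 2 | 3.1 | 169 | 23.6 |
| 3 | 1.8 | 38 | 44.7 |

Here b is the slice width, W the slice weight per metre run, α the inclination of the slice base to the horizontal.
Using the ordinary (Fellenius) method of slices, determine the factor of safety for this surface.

Ordinary method of slices: FS = Σ[c'·Δl_i + (W_i cosα_i)·tanφ'] / Σ W_i sinα_i, with Δl_i = b_i / cosα_i.
Slice 1: Δl = 2.5/cos3.0° = 2.503 m; N'_1 = 95·cos3.0° = 94.9; c'Δl = 25.03; W sinα = 5.0
Slice 2: Δl = 3.1/cos23.6° = 3.383 m; N'_2 = 169·cos23.6° = 154.9; c'Δl = 33.83; W sinα = 67.7
Slice 3: Δl = 1.8/cos44.7° = 2.532 m; N'_3 = 38·cos44.7° = 27.0; c'Δl = 25.32; W sinα = 26.7
Σc'Δl = 84.2 kN/m; ΣN' = 276.7 kN/m; ΣW sinα = 99.4 kN/m
Resisting = 84.2 + 276.7·tan24.9° = 84.2 + 128.5 = 212.6 kN/m
FS = 212.6 / 99.4 = 2.140

FS = 2.14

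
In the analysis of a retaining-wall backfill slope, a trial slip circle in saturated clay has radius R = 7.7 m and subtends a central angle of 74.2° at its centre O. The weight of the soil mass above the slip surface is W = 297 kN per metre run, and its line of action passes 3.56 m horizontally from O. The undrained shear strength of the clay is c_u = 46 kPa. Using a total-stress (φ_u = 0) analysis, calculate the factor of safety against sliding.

Taking moments about the centre O, the resisting moment is provided by the undrained shear strength acting along the arc:
Arc length L_a = R·θ = 7.7·(74.2°·π/180) = 7.7·1.2950 = 9.97 m
M_R = c_u·L_a·R = 46·9.97·7.7 = 3532.0 kN·m/m
M_D = W·d = 297·3.56 = 1057.3 kN·m/m
FS = M_R / M_D = 3532.0 / 1057.3 = 3.341

FS = 3.34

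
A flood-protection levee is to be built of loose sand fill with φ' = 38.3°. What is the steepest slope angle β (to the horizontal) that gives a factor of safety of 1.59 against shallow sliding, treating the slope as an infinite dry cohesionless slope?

For an infinite dry cohesionless slope FS = tanφ'/tanβ, so tanβ = tanφ' / FS.
tanβ = tan38.3° / 1.59 = 0.7898 / 1.59 = 0.4967
β = arctan(0.4967) = 26.41°

β = 26.4°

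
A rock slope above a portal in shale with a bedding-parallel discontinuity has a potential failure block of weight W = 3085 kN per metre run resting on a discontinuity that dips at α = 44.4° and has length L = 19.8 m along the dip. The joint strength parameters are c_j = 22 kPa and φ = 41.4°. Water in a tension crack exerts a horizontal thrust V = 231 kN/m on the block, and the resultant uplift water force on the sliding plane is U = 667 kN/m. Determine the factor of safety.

FS = 0.71

Resolving the block weight along and normal to the plane and applying the Mohr–Coulomb strength on the joint:
N' = W cosα − U − V sinα = 3085·cos44.4° − 667 − 231·sin44.4° = 1375.5 kN/m
Driving force T = W sinα + V cosα = 3085·sin44.4° + 231·cos44.4° = 2323.5 kN/m
Resisting force R = c_j·L + N'·tanφ = 22·19.8 + 1375.5·tan41.4° = 435.6 + 1212.7 = 1648.3 kN/m
FS = R / T = 1648.3 / 2323.5 = 0.709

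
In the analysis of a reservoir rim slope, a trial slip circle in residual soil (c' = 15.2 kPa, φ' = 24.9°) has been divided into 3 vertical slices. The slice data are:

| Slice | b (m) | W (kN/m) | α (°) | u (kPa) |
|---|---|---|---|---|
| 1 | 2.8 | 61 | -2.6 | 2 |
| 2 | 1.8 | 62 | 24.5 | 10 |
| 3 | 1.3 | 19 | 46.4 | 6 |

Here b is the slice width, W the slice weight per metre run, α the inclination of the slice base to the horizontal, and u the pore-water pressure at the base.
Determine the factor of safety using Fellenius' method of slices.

FS = 3.95

Ordinary method of slices: FS = Σ[c'·Δl_i + (W_i cosα_i − u_i·Δl_i)·tanφ'] / Σ W_i sinα_i, with Δl_i = b_i / cosα_i.
Slice 1: Δl = 2.8/cos(-2.6°) = 2.803 m; N'_1 = 61·cos(-2.6°) − 2·2.803 = 55.3; c'Δl = 42.60; W sinα = -2.8
Slice 2: Δl = 1.8/cos24.5° = 1.978 m; N'_2 = 62·cos24.5° − 10·1.978 = 36.6; c'Δl = 30.07; W sinα = 25.7
Slice 3: Δl = 1.3/cos46.4° = 1.885 m; N'_3 = 19·cos46.4° − 6·1.885 = 1.8; c'Δl = 28.65; W sinα = 13.8
Σc'Δl = 101.3 kN/m; ΣN' = 93.8 kN/m; ΣW sinα = 36.7 kN/m
Resisting = 101.3 + 93.8·tan24.9° = 101.3 + 43.5 = 144.8 kN/m
FS = 144.8 / 36.7 = 3.946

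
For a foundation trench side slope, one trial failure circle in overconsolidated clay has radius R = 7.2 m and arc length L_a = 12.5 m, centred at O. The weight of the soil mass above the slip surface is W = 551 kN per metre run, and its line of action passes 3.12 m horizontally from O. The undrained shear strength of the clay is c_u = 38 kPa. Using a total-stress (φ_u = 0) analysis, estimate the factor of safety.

Taking moments about the centre O, the resisting moment is provided by the undrained shear strength acting along the arc:
M_R = c_u·L_a·R = 38·12.50·7.2 = 3420.0 kN·m/m
M_D = W·d = 551·3.12 = 1719.1 kN·m/m
FS = M_R / M_D = 3420.0 / 1719.1 = 1.989

FS = 1.99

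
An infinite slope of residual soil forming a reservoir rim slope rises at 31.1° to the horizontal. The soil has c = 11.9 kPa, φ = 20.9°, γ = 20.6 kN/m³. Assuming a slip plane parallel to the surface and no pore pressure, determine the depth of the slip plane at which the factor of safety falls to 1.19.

Setting FS = 1.19 in FS = [c + γz cos²β tanφ] / [γz sinβ cosβ] and solving for z:
z = c / [γ cosβ (FS·sinβ − cosβ·tanφ)]
  = 11.9 / [20.6·cos31.1°·(1.19·sin31.1° − cos31.1°·tan20.9°)]
  = 11.9 / [20.6·0.8563·(1.19·0.5165 − 0.8563·0.3819)]
  = 11.9 / 5.0747 = 2.345 m

z = 2.34 m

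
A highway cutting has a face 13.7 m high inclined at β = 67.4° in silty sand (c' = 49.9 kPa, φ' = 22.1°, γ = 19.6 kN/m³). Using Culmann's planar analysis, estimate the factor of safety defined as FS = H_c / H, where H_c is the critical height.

H_c = (4c'/γ) · sinβ cosφ' / [1 − cos(β − φ')]
    = (4·49.9/19.6) · sin67.4°·cos22.1° / [1 − cos45.3°]
    = 10.184 · 0.8554 / 0.2966 = 29.37 m
FS = H_c / H = 29.37 / 13.7 = 2.144

FS = 2.14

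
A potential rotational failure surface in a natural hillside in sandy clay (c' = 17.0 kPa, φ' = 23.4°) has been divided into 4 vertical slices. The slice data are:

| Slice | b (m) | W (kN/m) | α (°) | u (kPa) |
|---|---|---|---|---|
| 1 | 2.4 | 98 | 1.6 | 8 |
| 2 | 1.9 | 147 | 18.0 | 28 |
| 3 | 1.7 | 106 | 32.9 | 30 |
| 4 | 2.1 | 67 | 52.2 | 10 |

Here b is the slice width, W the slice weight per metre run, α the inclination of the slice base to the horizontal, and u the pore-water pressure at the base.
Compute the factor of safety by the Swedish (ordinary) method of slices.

FS = 1.59

Ordinary method of slices: FS = Σ[c'·Δl_i + (W_i cosα_i − u_i·Δl_i)·tanφ'] / Σ W_i sinα_i, with Δl_i = b_i / cosα_i.
Slice 1: Δl = 2.4/cos1.6° = 2.401 m; N'_1 = 98·cos1.6° − 8·2.401 = 78.8; c'Δl = 40.82; W sinα = 2.7
Slice 2: Δl = 1.9/cos18.0° = 1.998 m; N'_2 = 147·cos18.0° − 28·1.998 = 83.9; c'Δl = 33.96; W sinα = 45.4
Slice 3: Δl = 1.7/cos32.9° = 2.025 m; N'_3 = 106·cos32.9° − 30·2.025 = 28.3; c'Δl = 34.42; W sinα = 57.6
Slice 4: Δl = 2.1/cos52.2° = 3.426 m; N'_4 = 67·cos52.2° − 10·3.426 = 6.8; c'Δl = 58.25; W sinα = 52.9
Σc'Δl = 167.4 kN/m; ΣN' = 197.7 kN/m; ΣW sinα = 158.7 kN/m
Resisting = 167.4 + 197.7·tan23.4° = 167.4 + 85.5 = 253.0 kN/m
FS = 253.0 / 158.7 = 1.594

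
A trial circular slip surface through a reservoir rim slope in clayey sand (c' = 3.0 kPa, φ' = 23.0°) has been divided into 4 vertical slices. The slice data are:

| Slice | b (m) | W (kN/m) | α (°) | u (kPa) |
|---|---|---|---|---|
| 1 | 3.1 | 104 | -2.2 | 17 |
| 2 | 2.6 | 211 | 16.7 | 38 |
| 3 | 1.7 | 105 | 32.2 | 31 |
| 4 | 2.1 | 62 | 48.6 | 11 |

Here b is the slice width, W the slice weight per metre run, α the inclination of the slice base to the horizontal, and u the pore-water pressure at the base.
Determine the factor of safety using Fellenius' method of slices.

FS = 0.70

Ordinary method of slices: FS = Σ[c'·Δl_i + (W_i cosα_i − u_i·Δl_i)·tanφ'] / Σ W_i sinα_i, with Δl_i = b_i / cosα_i.
Slice 1: Δl = 3.1/cos(-2.2°) = 3.102 m; N'_1 = 104·cos(-2.2°) − 17·3.102 = 51.2; c'Δl = 9.31; W sinα = -4.0
Slice 2: Δl = 2.6/cos16.7° = 2.714 m; N'_2 = 211·cos16.7° − 38·2.714 = 98.9; c'Δl = 8.14; W sinα = 60.6
Slice 3: Δl = 1.7/cos32.2° = 2.009 m; N'_3 = 105·cos32.2° − 31·2.009 = 26.6; c'Δl = 6.03; W sinα = 56.0
Slice 4: Δl = 2.1/cos48.6° = 3.176 m; N'_4 = 62·cos48.6° − 11·3.176 = 6.1; c'Δl = 9.53; W sinα = 46.5
Σc'Δl = 33.0 kN/m; ΣN' = 182.8 kN/m; ΣW sinα = 159.1 kN/m
Resisting = 33.0 + 182.8·tan23.0° = 33.0 + 77.6 = 110.6 kN/m
FS = 110.6 / 159.1 = 0.695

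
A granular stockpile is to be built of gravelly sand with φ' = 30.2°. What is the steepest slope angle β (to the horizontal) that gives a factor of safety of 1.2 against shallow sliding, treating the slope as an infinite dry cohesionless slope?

For an infinite dry cohesionless slope FS = tanφ'/tanβ, so tanβ = tanφ' / FS.
tanβ = tan30.2° / 1.2 = 0.5820 / 1.2 = 0.4850
β = arctan(0.4850) = 25.87°

β = 25.9°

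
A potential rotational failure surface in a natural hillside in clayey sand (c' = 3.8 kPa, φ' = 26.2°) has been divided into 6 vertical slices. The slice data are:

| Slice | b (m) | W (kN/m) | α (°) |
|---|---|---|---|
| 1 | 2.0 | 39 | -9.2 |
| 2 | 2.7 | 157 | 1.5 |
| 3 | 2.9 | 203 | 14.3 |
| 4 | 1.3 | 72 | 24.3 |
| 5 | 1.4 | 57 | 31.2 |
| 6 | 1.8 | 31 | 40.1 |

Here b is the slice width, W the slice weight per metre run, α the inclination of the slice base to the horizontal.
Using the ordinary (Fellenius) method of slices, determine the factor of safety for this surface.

Ordinary method of slices: FS = Σ[c'·Δl_i + (W_i cosα_i)·tanφ'] / Σ W_i sinα_i, with Δl_i = b_i / cosα_i.
Slice 1: Δl = 2.0/cos(-9.2°) = 2.026 m; N'_1 = 39·cos(-9.2°) = 38.5; c'Δl = 7.70; W sinα = -6.2
Slice 2: Δl = 2.7/cos1.5° = 2.701 m; N'_2 = 157·cos1.5° = 156.9; c'Δl = 10.26; W sinα = 4.1
Slice 3: Δl = 2.9/cos14.3° = 2.993 m; N'_3 = 203·cos14.3° = 196.7; c'Δl = 11.37; W sinα = 50.1
Slice 4: Δl = 1.3/cos24.3° = 1.426 m; N'_4 = 72·cos24.3° = 65.6; c'Δl = 5.42; W sinα = 29.6
Slice 5: Δl = 1.4/cos31.2° = 1.637 m; N'_5 = 57·cos31.2° = 48.8; c'Δl = 6.22; W sinα = 29.5
Slice 6: Δl = 1.8/cos40.1° = 2.353 m; N'_6 = 31·cos40.1° = 23.7; c'Δl = 8.94; W sinα = 20.0
Σc'Δl = 49.9 kN/m; ΣN' = 530.2 kN/m; ΣW sinα = 127.1 kN/m
Resisting = 49.9 + 530.2·tan26.2° = 49.9 + 260.9 = 310.8 kN/m
FS = 310.8 / 127.1 = 2.445

FS = 2.44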